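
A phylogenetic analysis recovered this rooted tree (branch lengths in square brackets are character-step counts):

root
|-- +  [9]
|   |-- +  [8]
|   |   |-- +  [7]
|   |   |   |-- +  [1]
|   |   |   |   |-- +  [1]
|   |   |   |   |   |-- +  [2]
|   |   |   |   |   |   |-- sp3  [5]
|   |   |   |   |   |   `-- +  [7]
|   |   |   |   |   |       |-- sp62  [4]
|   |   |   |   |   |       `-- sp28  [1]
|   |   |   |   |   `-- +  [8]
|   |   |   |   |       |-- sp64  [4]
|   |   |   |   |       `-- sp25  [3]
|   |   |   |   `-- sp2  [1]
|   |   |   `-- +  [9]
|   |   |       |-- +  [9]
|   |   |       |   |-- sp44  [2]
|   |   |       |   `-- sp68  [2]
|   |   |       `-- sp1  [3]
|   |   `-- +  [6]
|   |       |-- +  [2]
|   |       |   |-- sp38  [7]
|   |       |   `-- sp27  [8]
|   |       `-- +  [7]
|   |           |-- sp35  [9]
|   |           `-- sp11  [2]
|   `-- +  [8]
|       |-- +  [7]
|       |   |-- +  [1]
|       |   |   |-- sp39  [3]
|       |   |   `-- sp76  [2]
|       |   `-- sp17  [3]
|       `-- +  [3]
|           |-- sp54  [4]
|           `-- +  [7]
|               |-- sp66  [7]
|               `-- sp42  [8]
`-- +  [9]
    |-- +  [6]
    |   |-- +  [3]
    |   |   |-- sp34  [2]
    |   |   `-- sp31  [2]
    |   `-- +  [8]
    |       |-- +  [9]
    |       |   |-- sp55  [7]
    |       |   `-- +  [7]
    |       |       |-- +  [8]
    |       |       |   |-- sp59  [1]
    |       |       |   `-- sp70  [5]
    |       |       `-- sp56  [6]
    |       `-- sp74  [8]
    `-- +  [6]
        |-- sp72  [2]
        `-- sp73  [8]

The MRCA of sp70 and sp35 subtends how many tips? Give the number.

28

The MRCA of sp70 and sp35 is the root, so the clade is the entire tree.
That clade contains 28 terminal taxa: sp1, sp11, sp17, sp2, sp25, sp27, sp28, sp3, sp31, sp34, sp35, sp38, sp39, sp42, sp44, sp54, sp55, sp56, sp59, sp62, sp64, sp66, sp68, sp70, sp72, sp73, sp74, sp76.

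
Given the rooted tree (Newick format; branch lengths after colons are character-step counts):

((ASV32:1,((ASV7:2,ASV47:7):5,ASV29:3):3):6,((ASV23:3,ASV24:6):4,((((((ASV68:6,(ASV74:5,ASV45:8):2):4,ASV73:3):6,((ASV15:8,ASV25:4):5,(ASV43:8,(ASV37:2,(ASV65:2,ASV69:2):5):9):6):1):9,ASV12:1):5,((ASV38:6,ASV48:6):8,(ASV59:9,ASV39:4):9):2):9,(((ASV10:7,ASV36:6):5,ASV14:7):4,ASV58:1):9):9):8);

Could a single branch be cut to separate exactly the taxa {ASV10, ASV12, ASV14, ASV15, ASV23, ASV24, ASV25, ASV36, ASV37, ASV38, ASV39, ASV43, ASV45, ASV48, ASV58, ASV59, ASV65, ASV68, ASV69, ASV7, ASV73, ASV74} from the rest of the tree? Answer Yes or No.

No

The MRCA of the listed taxa is the root, so the smallest clade containing them is the whole tree.
That clade also contains ASV29, ASV32, ASV47, which are not in the proposed group, so the group is not monophyletic.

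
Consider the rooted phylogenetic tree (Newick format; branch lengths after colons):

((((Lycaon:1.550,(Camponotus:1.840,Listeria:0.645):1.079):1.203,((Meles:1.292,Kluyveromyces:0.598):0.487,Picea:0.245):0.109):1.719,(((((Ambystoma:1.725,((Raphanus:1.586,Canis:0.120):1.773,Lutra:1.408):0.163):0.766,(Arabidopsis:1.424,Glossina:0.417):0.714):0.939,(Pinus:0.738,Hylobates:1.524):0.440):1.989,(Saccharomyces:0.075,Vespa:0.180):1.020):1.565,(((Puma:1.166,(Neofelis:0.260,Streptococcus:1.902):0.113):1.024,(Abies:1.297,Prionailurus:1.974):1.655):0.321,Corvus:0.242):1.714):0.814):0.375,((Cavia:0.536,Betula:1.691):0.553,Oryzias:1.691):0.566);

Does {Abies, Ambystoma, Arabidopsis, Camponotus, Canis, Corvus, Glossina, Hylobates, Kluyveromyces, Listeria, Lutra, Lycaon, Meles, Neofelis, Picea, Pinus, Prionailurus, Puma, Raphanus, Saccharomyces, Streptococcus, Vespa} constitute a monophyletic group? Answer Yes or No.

The most recent common ancestor of these taxa subtends (((Lycaon,(Camponotus,Listeria)),((Meles,Kluyveromyces),Picea)),(((((Ambystoma,((Raphanus,Canis),Lutra)),(Arabidopsis,Glossina)),(Pinus,Hylobates)),(Saccharomyces,Vespa)),(((Puma,(Neofelis,Streptococcus)),(Abies,Prionailurus)),Corvus))).
That clade has exactly 22 tips — every listed taxon and nothing else — so the group is monophyletic.

Yes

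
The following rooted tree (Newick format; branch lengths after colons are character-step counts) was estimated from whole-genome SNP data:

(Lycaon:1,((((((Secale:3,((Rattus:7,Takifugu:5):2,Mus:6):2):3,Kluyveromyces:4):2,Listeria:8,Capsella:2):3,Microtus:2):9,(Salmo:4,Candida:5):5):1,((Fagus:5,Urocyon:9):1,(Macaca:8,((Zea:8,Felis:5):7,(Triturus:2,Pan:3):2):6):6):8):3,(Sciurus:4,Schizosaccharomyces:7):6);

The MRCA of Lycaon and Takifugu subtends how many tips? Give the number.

20

The MRCA of Lycaon and Takifugu is the root, so the clade is the entire tree.
That clade contains 20 terminal taxa: Candida, Capsella, Fagus, Felis, Kluyveromyces, Listeria, Lycaon, Macaca, Microtus, Mus, Pan, Rattus, Salmo, Schizosaccharomyces, Sciurus, Secale, Takifugu, Triturus, Urocyon, Zea.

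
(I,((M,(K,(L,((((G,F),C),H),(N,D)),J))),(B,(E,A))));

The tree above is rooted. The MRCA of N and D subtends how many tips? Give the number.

2

The MRCA of N and D is the node subtending (N,D).
That clade contains 2 terminal taxa: D, N.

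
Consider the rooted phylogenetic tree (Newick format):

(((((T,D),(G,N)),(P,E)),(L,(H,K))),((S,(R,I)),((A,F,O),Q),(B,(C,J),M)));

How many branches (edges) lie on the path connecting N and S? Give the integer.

8

The MRCA of N and S is the root of the tree.
From N up to that node: 5 branches. From S up to the same node: 3 branches. Total: 5 + 3 = 8.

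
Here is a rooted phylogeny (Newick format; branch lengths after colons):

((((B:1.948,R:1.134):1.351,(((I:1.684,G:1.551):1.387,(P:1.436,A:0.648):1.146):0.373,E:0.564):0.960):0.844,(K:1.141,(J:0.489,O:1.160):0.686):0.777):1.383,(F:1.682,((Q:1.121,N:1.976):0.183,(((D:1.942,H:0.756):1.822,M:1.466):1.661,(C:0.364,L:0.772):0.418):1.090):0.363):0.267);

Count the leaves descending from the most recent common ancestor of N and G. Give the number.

18

The MRCA of N and G is the root, so the clade is the entire tree.
That clade contains 18 terminal taxa: A, B, C, D, E, F, G, H, I, J, K, L, M, N, O, P, Q, R.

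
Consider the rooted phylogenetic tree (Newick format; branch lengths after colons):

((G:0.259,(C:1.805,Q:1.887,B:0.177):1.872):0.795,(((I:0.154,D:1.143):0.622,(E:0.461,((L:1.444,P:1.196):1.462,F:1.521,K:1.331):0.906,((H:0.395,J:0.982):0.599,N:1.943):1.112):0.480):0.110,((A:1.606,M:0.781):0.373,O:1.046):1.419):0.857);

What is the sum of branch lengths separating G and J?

The path runs G → … → MRCA → … → J; the MRCA is the root of the tree.
Branch lengths along that path: 0.259 + 0.795 + 0.857 + 0.110 + 0.480 + 1.112 + 0.599 + 0.982 = 5.194.

5.194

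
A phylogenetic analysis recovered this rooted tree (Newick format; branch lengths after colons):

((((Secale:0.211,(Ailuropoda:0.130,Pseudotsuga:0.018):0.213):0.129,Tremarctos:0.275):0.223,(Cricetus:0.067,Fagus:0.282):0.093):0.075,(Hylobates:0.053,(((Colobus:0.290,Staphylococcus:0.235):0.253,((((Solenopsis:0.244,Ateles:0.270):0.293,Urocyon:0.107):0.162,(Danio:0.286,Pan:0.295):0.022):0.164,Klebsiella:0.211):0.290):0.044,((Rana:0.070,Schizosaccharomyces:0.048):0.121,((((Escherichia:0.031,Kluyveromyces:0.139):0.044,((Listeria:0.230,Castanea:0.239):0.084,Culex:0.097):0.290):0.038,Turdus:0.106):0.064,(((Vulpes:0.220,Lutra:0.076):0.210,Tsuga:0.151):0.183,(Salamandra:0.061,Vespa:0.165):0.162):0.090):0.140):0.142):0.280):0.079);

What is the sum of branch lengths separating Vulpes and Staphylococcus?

1.517

The path runs Vulpes → … → MRCA → … → Staphylococcus; the MRCA is the node subtending (((Colobus,Staphylococcus),((((Solenopsis,Ateles),Urocyon),(Danio,Pan)),Klebsiella)),((Rana,Schizosaccharomyces),((((Escherichia,Kluyveromyces),((Listeria,Castanea),Culex)),Turdus),(((Vulpes,Lutra),Tsuga),(Salamandra,Vespa))))).
Branch lengths along that path: 0.220 + 0.210 + 0.183 + 0.090 + 0.140 + 0.142 + 0.044 + 0.253 + 0.235 = 1.517.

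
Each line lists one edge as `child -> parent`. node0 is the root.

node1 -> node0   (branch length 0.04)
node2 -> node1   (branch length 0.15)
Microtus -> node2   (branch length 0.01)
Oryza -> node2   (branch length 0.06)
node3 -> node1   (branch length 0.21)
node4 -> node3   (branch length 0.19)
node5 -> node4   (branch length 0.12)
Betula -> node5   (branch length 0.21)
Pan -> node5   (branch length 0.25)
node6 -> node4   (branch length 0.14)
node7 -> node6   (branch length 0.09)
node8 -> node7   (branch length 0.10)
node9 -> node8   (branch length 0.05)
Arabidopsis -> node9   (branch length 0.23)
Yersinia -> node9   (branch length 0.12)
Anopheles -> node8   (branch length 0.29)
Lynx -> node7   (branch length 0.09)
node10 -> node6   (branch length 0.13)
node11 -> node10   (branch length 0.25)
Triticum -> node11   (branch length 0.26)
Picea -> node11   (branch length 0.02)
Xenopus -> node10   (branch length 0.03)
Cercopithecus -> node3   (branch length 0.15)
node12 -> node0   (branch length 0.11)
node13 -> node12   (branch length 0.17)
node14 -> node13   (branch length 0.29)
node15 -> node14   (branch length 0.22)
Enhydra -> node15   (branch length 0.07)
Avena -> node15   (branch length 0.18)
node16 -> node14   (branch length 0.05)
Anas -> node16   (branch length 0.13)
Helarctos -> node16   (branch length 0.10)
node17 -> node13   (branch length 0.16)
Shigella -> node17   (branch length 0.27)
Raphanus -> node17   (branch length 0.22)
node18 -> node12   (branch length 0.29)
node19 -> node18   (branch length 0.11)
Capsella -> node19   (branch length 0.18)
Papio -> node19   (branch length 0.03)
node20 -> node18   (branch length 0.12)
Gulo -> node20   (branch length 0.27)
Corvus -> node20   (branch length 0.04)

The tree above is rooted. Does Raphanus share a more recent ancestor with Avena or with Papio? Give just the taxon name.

Avena

The MRCA of Raphanus and Avena subtends (((Enhydra,Avena),(Anas,Helarctos)),(Shigella,Raphanus)) (6 taxa).
The MRCA of Raphanus and Papio subtends ((((Enhydra,Avena),(Anas,Helarctos)),(Shigella,Raphanus)),((Capsella,Papio),(Gulo,Corvus))) (10 taxa).
The first is nested inside the second, so Raphanus shares a more recent common ancestor with Avena.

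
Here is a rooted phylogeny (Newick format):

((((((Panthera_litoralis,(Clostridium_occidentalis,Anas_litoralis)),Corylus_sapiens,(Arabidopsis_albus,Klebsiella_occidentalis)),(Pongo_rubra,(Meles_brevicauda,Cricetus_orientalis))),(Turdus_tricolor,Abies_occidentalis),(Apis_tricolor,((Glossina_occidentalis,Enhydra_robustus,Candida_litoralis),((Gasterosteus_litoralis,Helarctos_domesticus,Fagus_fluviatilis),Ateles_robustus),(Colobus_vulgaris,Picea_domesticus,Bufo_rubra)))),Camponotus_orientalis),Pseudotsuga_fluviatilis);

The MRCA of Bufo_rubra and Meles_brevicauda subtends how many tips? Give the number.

The MRCA of Bufo_rubra and Meles_brevicauda is the node subtending ((((Panthera_litoralis,(Clostridium_occidentalis,Anas_litoralis)),Corylus_sapiens,(Arabidopsis_albus,Klebsiella_occidentalis)),(Pongo_rubra,(Meles_brevicauda,Cricetus_orientalis))),(Turdus_tricolor,Abies_occidentalis),(Apis_tricolor,((Glossina_occidentalis,Enhydra_robustus,Candida_litoralis),((Gasterosteus_litoralis,Helarctos_domesticus,Fagus_fluviatilis),Ateles_robustus),(Colobus_vulgaris,Picea_domesticus,Bufo_rubra)))).
That clade contains 22 terminal taxa: Abies_occidentalis, Anas_litoralis, Apis_tricolor, Arabidopsis_albus, Ateles_robustus, Bufo_rubra, Candida_litoralis, Clostridium_occidentalis, Colobus_vulgaris, Corylus_sapiens, Cricetus_orientalis, Enhydra_robustus, Fagus_fluviatilis, Gasterosteus_litoralis, Glossina_occidentalis, Helarctos_domesticus, Klebsiella_occidentalis, Meles_brevicauda, Panthera_litoralis, Picea_domesticus, Pongo_rubra, Turdus_tricolor.

22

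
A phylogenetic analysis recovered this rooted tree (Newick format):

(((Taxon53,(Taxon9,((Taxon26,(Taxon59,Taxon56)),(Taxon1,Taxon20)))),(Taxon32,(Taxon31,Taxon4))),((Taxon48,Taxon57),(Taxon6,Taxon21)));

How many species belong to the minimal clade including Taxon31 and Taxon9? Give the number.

10

The MRCA of Taxon31 and Taxon9 is the node subtending ((Taxon53,(Taxon9,((Taxon26,(Taxon59,Taxon56)),(Taxon1,Taxon20)))),(Taxon32,(Taxon31,Taxon4))).
That clade contains 10 terminal taxa: Taxon1, Taxon20, Taxon26, Taxon31, Taxon32, Taxon4, Taxon53, Taxon56, Taxon59, Taxon9.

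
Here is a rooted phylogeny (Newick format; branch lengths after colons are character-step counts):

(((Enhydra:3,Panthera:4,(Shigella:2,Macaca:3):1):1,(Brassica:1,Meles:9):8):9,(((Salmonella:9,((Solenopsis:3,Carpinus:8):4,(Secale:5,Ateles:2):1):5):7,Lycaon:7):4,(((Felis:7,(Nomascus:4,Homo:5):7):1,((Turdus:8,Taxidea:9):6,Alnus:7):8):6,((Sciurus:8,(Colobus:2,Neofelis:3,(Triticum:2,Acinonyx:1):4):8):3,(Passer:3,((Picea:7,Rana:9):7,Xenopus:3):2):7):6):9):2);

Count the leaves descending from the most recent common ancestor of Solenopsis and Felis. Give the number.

21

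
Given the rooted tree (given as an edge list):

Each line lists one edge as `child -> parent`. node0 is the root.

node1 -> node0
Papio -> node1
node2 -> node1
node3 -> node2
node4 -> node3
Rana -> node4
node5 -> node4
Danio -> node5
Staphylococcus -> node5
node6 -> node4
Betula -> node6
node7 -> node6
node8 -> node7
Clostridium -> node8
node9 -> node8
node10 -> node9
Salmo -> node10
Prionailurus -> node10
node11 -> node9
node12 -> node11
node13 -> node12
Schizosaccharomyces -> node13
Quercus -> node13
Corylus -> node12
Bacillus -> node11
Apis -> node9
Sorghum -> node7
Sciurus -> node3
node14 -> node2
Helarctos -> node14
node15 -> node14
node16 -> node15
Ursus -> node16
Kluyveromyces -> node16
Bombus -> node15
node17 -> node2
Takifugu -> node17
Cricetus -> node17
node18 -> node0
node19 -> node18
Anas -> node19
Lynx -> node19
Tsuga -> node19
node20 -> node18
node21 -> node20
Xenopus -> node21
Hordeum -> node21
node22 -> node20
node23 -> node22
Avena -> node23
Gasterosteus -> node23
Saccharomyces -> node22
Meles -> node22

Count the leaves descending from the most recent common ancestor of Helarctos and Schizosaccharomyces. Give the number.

20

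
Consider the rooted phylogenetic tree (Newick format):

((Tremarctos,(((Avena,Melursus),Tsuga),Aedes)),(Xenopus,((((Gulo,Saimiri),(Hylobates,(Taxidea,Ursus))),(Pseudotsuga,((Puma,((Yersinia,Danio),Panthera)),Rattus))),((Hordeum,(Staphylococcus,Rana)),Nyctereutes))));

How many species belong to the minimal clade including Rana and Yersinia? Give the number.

15

The MRCA of Rana and Yersinia is the node subtending ((((Gulo,Saimiri),(Hylobates,(Taxidea,Ursus))),(Pseudotsuga,((Puma,((Yersinia,Danio),Panthera)),Rattus))),((Hordeum,(Staphylococcus,Rana)),Nyctereutes)).
That clade contains 15 terminal taxa: Danio, Gulo, Hordeum, Hylobates, Nyctereutes, Panthera, Pseudotsuga, Puma, Rana, Rattus, Saimiri, Staphylococcus, Taxidea, Ursus, Yersinia.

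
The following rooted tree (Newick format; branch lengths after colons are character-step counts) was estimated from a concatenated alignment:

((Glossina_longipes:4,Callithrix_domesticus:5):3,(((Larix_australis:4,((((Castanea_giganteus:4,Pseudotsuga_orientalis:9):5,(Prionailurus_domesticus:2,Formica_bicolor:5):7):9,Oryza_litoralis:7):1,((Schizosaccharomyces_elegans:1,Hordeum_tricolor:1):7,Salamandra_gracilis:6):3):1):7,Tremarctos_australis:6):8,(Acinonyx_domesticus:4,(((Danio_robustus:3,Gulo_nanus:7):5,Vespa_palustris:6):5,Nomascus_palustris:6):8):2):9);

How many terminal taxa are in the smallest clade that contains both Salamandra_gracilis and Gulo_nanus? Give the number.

15

The MRCA of Salamandra_gracilis and Gulo_nanus is the node subtending (((Larix_australis,((((Castanea_giganteus,Pseudotsuga_orientalis),(Prionailurus_domesticus,Formica_bicolor)),Oryza_litoralis),((Schizosaccharomyces_elegans,Hordeum_tricolor),Salamandra_gracilis))),Tremarctos_australis),(Acinonyx_domesticus,(((Danio_robustus,Gulo_nanus),Vespa_palustris),Nomascus_palustris))).
That clade contains 15 terminal taxa: Acinonyx_domesticus, Castanea_giganteus, Danio_robustus, Formica_bicolor, Gulo_nanus, Hordeum_tricolor, Larix_australis, Nomascus_palustris, Oryza_litoralis, Prionailurus_domesticus, Pseudotsuga_orientalis, Salamandra_gracilis, Schizosaccharomyces_elegans, Tremarctos_australis, Vespa_palustris.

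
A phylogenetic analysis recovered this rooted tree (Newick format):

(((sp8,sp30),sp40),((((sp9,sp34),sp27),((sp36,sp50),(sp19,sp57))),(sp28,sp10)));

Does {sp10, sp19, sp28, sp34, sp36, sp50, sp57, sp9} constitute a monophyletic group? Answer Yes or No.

No

The MRCA of the listed taxa subtends ((((sp9,sp34),sp27),((sp36,sp50),(sp19,sp57))),(sp28,sp10)).
That clade also contains sp27, which is not in the proposed group, so the group is not monophyletic.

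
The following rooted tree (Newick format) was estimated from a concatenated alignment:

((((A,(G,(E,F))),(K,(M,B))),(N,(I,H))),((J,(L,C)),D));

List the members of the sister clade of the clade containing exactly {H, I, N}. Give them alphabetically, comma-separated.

A, B, E, F, G, K, M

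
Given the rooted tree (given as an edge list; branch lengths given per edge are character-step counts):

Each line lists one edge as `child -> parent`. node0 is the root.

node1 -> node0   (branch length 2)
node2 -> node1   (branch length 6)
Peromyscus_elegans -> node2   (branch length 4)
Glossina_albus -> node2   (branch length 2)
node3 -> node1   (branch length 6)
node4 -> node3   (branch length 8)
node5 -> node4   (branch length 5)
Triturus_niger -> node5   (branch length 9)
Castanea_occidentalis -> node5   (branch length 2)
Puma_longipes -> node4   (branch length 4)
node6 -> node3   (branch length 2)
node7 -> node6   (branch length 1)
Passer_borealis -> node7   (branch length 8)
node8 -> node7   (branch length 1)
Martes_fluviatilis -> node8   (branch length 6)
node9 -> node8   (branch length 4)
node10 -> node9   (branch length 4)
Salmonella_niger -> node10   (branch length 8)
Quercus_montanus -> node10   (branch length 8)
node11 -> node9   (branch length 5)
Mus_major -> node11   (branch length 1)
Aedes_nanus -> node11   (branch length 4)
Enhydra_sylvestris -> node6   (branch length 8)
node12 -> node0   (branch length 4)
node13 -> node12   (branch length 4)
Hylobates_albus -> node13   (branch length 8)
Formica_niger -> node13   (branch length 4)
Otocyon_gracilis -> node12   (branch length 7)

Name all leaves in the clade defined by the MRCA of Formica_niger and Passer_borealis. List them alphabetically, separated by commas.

Aedes_nanus, Castanea_occidentalis, Enhydra_sylvestris, Formica_niger, Glossina_albus, Hylobates_albus, Martes_fluviatilis, Mus_major, Otocyon_gracilis, Passer_borealis, Peromyscus_elegans, Puma_longipes, Quercus_montanus, Salmonella_niger, Triturus_niger

Tracing Formica_niger: it sits inside (Hylobates_albus,Formica_niger).
Tracing Passer_borealis: it sits inside (Passer_borealis,(Martes_fluviatilis,((Salmonella_niger,Quercus_montanus),(Mus_major,Aedes_nanus)))).
The smallest clade enclosing both is the whole tree (their MRCA is the root), so the answer is all 15 tips in alphabetical order.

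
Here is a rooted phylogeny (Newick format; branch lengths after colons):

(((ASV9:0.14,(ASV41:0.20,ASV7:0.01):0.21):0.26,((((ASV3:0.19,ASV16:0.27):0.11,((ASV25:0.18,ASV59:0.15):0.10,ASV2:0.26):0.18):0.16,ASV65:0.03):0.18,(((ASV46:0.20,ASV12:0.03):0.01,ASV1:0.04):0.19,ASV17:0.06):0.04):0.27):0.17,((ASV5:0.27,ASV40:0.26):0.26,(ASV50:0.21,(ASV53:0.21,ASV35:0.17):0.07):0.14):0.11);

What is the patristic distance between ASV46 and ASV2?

The path runs ASV46 → … → MRCA → … → ASV2; the MRCA is the node subtending ((((ASV3,ASV16),((ASV25,ASV59),ASV2)),ASV65),(((ASV46,ASV12),ASV1),ASV17)).
Branch lengths along that path: 0.20 + 0.01 + 0.19 + 0.04 + 0.18 + 0.16 + 0.18 + 0.26 = 1.22.

1.22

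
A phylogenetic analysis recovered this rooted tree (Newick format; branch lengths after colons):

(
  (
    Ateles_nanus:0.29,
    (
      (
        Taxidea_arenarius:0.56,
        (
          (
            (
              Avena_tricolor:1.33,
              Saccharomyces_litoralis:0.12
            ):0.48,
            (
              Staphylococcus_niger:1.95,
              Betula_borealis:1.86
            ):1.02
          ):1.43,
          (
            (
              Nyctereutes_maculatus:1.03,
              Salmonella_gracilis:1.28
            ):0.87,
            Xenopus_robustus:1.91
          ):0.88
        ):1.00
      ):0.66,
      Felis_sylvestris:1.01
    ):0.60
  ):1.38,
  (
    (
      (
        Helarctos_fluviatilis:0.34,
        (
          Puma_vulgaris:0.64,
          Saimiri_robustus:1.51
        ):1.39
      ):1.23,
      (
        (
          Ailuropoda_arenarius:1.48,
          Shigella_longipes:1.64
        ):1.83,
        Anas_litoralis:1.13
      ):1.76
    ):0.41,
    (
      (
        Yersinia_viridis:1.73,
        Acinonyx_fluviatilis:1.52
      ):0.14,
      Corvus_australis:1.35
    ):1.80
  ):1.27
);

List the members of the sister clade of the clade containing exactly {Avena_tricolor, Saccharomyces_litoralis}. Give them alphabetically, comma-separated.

Betula_borealis, Staphylococcus_niger

The clade containing exactly {Avena_tricolor, Saccharomyces_litoralis} attaches to the tree at the node subtending ((Avena_tricolor,Saccharomyces_litoralis),(Staphylococcus_niger,Betula_borealis)).
The other lineage descending from that same node — the sister group — is (Staphylococcus_niger,Betula_borealis); its 2 tips in alphabetical order are the answer.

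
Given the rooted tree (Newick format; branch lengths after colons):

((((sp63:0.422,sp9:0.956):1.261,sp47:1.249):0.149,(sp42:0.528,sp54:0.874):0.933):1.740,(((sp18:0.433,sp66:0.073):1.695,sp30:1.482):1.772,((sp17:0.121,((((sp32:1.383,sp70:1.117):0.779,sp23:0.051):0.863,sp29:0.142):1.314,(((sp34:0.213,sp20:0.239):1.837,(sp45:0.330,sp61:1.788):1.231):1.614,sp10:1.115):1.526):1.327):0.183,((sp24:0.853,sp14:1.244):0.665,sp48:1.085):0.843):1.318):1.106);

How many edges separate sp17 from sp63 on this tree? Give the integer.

8

The MRCA of sp17 and sp63 is the root of the tree.
From sp17 up to that node: 4 branches. From sp63 up to the same node: 4 branches. Total: 4 + 4 = 8.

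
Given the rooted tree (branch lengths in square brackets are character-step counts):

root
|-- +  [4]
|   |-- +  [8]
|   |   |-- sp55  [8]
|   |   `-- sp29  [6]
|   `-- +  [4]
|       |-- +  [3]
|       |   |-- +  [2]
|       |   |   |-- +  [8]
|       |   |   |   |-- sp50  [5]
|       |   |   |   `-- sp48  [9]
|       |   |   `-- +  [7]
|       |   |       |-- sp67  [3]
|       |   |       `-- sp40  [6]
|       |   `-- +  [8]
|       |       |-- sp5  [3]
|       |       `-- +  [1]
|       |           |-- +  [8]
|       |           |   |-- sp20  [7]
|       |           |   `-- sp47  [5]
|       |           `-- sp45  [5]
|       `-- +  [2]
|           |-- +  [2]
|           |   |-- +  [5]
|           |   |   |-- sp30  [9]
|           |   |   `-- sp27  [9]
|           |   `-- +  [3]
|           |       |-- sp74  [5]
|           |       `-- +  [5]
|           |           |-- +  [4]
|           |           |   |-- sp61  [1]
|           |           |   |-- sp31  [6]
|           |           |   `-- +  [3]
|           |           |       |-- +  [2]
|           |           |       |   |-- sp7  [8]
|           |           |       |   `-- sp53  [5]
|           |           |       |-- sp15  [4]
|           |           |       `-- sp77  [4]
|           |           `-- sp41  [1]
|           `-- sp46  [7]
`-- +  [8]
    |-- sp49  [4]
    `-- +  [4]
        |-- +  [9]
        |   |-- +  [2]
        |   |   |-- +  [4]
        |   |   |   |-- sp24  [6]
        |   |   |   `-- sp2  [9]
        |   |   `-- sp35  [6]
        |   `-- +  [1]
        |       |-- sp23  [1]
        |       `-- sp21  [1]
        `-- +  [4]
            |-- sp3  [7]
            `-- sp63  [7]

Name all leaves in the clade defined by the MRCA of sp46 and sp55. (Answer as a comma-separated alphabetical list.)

sp15, sp20, sp27, sp29, sp30, sp31, sp40, sp41, sp45, sp46, sp47, sp48, sp5, sp50, sp53, sp55, sp61, sp67, sp7, sp74, sp77

Tracing sp46: it sits inside (((sp30,sp27),(sp74,((sp61,sp31,((sp7,sp53),sp15,sp77)),sp41))),sp46).
Tracing sp55: it sits inside (sp55,sp29).
The smallest clade enclosing both is ((sp55,sp29),((((sp50,sp48),(sp67,sp40)),(sp5,((sp20,sp47),sp45))),(((sp30,sp27),(sp74,((sp61,sp31,((sp7,sp53),sp15,sp77)),sp41))),sp46))); the answer is its 21 terminal taxa in alphabetical order.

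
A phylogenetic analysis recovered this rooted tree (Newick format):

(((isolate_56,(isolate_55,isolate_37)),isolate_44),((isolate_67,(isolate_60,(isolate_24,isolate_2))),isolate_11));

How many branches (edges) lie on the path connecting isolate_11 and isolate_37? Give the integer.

6

The MRCA of isolate_11 and isolate_37 is the root of the tree.
From isolate_11 up to that node: 2 branches. From isolate_37 up to the same node: 4 branches. Total: 2 + 4 = 6.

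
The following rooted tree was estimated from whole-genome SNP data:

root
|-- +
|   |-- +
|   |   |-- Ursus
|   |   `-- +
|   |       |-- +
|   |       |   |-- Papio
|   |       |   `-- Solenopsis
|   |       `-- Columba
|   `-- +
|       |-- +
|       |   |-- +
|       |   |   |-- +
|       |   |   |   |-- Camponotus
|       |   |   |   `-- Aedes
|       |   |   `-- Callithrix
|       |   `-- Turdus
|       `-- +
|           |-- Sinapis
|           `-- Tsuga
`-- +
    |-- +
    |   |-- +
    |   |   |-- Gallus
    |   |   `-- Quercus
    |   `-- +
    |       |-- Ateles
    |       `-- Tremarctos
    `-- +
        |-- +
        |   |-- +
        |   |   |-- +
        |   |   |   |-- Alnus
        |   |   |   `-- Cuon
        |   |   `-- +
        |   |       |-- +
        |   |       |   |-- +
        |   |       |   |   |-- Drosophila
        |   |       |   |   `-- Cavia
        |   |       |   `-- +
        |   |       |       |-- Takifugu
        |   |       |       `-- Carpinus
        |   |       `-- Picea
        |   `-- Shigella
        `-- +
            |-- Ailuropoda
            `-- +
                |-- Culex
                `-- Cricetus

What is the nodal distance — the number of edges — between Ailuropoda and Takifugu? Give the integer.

8

The MRCA of Ailuropoda and Takifugu is the node subtending ((((Alnus,Cuon),(((Drosophila,Cavia),(Takifugu,Carpinus)),Picea)),Shigella),(Ailuropoda,(Culex,Cricetus))).
From Ailuropoda up to that node: 2 branches. From Takifugu up to the same node: 6 branches. Total: 2 + 6 = 8.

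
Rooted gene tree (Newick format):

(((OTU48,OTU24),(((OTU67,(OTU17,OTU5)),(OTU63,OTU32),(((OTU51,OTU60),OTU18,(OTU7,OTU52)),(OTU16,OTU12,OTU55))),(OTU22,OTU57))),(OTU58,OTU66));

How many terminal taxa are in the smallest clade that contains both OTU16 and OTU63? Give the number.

13

The MRCA of OTU16 and OTU63 is the node subtending ((OTU67,(OTU17,OTU5)),(OTU63,OTU32),(((OTU51,OTU60),OTU18,(OTU7,OTU52)),(OTU16,OTU12,OTU55))).
That clade contains 13 terminal taxa: OTU12, OTU16, OTU17, OTU18, OTU32, OTU5, OTU51, OTU52, OTU55, OTU60, OTU63, OTU67, OTU7.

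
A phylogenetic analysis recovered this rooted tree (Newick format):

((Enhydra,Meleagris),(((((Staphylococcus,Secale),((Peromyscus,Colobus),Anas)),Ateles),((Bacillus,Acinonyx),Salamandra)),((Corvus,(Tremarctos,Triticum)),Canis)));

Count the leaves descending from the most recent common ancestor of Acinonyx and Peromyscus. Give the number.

9

The MRCA of Acinonyx and Peromyscus is the node subtending ((((Staphylococcus,Secale),((Peromyscus,Colobus),Anas)),Ateles),((Bacillus,Acinonyx),Salamandra)).
That clade contains 9 terminal taxa: Acinonyx, Anas, Ateles, Bacillus, Colobus, Peromyscus, Salamandra, Secale, Staphylococcus.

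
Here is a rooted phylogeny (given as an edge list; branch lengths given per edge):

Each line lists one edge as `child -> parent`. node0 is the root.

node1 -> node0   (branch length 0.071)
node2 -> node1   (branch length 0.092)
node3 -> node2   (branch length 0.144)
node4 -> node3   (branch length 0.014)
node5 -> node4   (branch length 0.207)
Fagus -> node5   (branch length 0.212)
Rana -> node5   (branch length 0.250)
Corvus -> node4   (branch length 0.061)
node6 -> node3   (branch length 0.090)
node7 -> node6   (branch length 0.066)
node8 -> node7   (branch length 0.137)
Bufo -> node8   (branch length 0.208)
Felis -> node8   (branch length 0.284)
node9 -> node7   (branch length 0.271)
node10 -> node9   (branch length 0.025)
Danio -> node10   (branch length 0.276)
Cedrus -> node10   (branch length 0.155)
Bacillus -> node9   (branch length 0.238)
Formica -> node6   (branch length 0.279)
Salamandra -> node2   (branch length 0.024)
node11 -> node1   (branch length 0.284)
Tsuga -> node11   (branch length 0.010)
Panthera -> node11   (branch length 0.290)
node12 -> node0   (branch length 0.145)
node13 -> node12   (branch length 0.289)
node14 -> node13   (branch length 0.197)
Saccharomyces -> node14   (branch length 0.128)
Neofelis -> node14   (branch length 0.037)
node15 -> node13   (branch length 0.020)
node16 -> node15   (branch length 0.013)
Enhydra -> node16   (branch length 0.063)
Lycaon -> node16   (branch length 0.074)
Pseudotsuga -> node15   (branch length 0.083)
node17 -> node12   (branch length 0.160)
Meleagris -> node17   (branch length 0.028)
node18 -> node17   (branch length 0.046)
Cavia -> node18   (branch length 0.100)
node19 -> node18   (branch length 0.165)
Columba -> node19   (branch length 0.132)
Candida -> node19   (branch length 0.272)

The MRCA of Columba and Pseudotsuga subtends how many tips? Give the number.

9

The MRCA of Columba and Pseudotsuga is the node subtending (((Saccharomyces,Neofelis),((Enhydra,Lycaon),Pseudotsuga)),(Meleagris,(Cavia,(Columba,Candida)))).
That clade contains 9 terminal taxa: Candida, Cavia, Columba, Enhydra, Lycaon, Meleagris, Neofelis, Pseudotsuga, Saccharomyces.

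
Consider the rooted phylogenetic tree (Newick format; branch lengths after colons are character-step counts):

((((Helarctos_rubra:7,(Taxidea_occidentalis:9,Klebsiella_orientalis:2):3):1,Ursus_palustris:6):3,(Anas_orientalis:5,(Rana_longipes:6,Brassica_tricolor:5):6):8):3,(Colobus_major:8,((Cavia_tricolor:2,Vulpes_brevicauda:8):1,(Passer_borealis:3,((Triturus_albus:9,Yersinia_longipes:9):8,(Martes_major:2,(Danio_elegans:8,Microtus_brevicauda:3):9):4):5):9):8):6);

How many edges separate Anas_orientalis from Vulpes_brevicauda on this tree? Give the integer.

The MRCA of Anas_orientalis and Vulpes_brevicauda is the root of the tree.
From Anas_orientalis up to that node: 3 branches. From Vulpes_brevicauda up to the same node: 4 branches. Total: 3 + 4 = 7.

7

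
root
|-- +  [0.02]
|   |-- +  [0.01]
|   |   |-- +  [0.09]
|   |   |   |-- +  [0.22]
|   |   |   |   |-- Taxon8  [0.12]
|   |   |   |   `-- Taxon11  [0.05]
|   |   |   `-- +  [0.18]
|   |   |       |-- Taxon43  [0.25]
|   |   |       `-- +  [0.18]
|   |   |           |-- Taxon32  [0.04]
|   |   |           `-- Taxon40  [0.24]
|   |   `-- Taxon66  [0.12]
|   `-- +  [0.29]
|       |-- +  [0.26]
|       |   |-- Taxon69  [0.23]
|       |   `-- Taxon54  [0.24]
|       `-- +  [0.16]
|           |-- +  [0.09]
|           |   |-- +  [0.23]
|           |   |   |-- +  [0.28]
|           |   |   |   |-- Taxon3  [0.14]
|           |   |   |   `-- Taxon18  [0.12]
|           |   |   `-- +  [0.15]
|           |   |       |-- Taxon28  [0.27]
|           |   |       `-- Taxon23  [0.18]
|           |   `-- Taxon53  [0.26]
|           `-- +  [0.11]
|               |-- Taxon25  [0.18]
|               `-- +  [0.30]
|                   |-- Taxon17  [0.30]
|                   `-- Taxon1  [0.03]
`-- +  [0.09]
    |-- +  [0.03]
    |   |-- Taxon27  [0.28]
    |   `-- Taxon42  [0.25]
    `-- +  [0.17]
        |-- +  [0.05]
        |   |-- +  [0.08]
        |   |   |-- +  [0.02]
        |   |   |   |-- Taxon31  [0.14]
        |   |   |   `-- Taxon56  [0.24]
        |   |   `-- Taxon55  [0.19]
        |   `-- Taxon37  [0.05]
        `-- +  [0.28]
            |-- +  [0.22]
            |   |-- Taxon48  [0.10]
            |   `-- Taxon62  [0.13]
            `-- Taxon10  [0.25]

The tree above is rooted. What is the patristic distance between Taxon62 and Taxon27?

1.11

The path runs Taxon62 → … → MRCA → … → Taxon27; the MRCA is the node subtending ((Taxon27,Taxon42),((((Taxon31,Taxon56),Taxon55),Taxon37),((Taxon48,Taxon62),Taxon10))).
Branch lengths along that path: 0.13 + 0.22 + 0.28 + 0.17 + 0.03 + 0.28 = 1.11.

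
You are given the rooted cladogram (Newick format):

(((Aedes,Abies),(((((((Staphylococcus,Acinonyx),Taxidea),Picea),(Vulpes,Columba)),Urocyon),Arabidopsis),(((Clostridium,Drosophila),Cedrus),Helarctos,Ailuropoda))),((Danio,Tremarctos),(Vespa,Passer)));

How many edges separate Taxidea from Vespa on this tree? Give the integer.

The MRCA of Taxidea and Vespa is the root of the tree.
From Taxidea up to that node: 8 branches. From Vespa up to the same node: 3 branches. Total: 8 + 3 = 11.

11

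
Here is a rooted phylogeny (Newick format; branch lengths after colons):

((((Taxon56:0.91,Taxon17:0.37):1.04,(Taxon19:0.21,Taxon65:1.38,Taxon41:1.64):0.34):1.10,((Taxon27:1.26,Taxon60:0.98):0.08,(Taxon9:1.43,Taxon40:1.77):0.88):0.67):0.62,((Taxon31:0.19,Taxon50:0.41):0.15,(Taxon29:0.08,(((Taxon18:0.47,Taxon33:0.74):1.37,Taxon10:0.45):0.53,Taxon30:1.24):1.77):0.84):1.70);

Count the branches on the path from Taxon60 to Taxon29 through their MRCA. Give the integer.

The MRCA of Taxon60 and Taxon29 is the root of the tree.
From Taxon60 up to that node: 4 branches. From Taxon29 up to the same node: 3 branches. Total: 4 + 3 = 7.

7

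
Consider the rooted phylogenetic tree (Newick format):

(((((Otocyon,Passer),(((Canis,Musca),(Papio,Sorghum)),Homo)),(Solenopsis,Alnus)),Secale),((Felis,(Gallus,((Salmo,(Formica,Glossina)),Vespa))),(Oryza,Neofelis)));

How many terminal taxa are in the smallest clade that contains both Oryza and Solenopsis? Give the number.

18

The MRCA of Oryza and Solenopsis is the root, so the clade is the entire tree.
That clade contains 18 terminal taxa: Alnus, Canis, Felis, Formica, Gallus, Glossina, Homo, Musca, Neofelis, Oryza, Otocyon, Papio, Passer, Salmo, Secale, Solenopsis, Sorghum, Vespa.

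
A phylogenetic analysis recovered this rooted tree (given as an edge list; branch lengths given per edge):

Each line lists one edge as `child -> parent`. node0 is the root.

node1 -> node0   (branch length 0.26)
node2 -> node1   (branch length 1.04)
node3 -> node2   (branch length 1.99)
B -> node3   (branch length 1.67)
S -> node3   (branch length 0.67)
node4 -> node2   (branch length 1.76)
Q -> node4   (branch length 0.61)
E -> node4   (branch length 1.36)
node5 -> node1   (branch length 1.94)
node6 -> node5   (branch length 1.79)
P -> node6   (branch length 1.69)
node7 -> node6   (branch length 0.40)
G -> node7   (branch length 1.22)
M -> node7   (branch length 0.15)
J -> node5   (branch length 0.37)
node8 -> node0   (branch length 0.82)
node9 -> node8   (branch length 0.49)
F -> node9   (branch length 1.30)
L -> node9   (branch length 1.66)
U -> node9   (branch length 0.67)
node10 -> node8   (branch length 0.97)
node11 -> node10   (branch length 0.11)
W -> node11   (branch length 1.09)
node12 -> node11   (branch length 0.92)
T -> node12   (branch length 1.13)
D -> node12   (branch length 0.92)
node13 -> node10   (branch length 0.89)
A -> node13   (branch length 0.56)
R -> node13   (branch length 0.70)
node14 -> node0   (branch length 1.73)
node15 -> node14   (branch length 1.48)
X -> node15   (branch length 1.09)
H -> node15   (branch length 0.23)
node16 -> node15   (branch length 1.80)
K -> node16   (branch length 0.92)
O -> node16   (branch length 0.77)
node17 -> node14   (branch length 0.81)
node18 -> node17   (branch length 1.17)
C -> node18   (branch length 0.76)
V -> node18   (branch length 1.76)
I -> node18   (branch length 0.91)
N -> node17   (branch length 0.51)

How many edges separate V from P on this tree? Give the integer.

The MRCA of V and P is the root of the tree.
From V up to that node: 4 branches. From P up to the same node: 4 branches. Total: 4 + 4 = 8.

8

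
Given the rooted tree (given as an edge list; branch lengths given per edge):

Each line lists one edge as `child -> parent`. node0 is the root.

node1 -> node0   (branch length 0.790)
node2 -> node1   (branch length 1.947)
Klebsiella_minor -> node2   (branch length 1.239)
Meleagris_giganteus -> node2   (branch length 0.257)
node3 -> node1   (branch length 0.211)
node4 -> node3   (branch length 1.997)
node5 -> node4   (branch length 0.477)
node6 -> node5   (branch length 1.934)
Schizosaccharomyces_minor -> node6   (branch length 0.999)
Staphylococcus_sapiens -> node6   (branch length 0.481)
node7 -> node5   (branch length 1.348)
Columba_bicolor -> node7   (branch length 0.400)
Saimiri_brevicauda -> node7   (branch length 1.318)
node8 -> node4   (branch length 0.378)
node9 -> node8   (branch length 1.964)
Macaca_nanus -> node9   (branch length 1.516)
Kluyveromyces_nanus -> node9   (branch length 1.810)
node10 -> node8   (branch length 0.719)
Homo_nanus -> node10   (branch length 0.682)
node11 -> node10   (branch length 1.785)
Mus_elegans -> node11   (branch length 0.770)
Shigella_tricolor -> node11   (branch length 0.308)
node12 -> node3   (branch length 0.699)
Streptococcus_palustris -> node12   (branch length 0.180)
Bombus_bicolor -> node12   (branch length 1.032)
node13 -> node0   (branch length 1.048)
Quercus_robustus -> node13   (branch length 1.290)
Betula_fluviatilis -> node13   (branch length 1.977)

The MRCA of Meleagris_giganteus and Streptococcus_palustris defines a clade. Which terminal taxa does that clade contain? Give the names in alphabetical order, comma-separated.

Tracing Meleagris_giganteus: it sits inside (Klebsiella_minor,Meleagris_giganteus).
Tracing Streptococcus_palustris: it sits inside (Streptococcus_palustris,Bombus_bicolor).
The smallest clade enclosing both is ((Klebsiella_minor,Meleagris_giganteus),((((Schizosaccharomyces_minor,Staphylococcus_sapiens),(Columba_bicolor,Saimiri_brevicauda)),((Macaca_nanus,Kluyveromyces_nanus),(Homo_nanus,(Mus_elegans,Shigella_tricolor)))),(Streptococcus_palustris,Bombus_bicolor))); the answer is its 13 terminal taxa in alphabetical order.

Bombus_bicolor, Columba_bicolor, Homo_nanus, Klebsiella_minor, Kluyveromyces_nanus, Macaca_nanus, Meleagris_giganteus, Mus_elegans, Saimiri_brevicauda, Schizosaccharomyces_minor, Shigella_tricolor, Staphylococcus_sapiens, Streptococcus_palustris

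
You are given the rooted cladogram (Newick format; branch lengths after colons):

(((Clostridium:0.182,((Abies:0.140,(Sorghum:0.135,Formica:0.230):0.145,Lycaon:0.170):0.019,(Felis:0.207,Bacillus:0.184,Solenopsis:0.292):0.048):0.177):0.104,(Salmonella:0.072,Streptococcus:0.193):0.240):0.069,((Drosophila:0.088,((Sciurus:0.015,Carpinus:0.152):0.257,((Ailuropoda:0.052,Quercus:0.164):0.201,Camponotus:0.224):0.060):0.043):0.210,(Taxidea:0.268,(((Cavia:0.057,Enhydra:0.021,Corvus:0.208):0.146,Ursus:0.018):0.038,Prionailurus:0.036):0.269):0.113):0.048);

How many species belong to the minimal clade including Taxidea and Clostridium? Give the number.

22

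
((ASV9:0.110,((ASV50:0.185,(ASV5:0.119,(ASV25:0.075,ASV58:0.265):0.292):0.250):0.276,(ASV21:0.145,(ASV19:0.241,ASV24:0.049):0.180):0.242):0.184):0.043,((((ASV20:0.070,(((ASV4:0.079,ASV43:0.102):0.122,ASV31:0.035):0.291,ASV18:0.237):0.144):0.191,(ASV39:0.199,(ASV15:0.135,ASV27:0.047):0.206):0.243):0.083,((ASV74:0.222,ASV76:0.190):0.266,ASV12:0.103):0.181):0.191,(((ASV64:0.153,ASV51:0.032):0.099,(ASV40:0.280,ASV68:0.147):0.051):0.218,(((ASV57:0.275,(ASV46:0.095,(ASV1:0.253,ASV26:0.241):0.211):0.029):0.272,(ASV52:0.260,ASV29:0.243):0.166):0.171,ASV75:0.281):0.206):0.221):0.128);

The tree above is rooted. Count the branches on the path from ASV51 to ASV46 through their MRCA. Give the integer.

8

The MRCA of ASV51 and ASV46 is the node subtending (((ASV64,ASV51),(ASV40,ASV68)),(((ASV57,(ASV46,(ASV1,ASV26))),(ASV52,ASV29)),ASV75)).
From ASV51 up to that node: 3 branches. From ASV46 up to the same node: 5 branches. Total: 3 + 5 = 8.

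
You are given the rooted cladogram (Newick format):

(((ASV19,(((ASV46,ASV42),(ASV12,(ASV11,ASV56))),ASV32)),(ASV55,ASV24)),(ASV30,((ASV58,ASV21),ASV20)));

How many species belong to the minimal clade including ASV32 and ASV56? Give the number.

6

The MRCA of ASV32 and ASV56 is the node subtending (((ASV46,ASV42),(ASV12,(ASV11,ASV56))),ASV32).
That clade contains 6 terminal taxa: ASV11, ASV12, ASV32, ASV42, ASV46, ASV56.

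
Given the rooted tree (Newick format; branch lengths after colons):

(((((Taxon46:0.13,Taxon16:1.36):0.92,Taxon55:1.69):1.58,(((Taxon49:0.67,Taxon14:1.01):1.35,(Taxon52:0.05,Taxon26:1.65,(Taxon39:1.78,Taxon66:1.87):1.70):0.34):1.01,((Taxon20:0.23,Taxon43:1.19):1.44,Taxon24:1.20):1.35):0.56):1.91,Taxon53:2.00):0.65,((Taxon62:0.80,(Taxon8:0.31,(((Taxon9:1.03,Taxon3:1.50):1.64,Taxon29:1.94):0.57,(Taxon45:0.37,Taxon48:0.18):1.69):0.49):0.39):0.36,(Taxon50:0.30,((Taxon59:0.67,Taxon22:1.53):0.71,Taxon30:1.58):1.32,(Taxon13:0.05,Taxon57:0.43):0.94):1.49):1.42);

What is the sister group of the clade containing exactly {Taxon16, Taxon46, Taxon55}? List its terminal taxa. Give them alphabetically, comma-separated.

The clade containing exactly {Taxon16, Taxon46, Taxon55} attaches to the tree at the node subtending (((Taxon46,Taxon16),Taxon55),(((Taxon49,Taxon14),(Taxon52,Taxon26,(Taxon39,Taxon66))),((Taxon20,Taxon43),Taxon24))).
The other lineage descending from that same node — the sister group — is (((Taxon49,Taxon14),(Taxon52,Taxon26,(Taxon39,Taxon66))),((Taxon20,Taxon43),Taxon24)); its 9 tips in alphabetical order are the answer.

Taxon14, Taxon20, Taxon24, Taxon26, Taxon39, Taxon43, Taxon49, Taxon52, Taxon66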